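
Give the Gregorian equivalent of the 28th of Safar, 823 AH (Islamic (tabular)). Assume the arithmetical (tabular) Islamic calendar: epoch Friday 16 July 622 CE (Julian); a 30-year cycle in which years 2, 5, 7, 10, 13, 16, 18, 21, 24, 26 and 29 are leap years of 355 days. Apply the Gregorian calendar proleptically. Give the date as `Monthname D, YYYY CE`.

Both dates share Julian Day Number 2239786; in the Gregorian calendar that is 23 March 1420 CE.

March 23, 1420 CE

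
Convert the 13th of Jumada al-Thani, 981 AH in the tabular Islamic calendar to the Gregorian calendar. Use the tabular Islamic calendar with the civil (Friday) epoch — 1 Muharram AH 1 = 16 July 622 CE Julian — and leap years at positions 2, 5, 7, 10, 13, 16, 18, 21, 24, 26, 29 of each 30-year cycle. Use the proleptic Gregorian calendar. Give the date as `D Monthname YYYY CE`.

Julian Day Number of the source date = 2295879.
Converting JDN 2295879 to the Gregorian calendar gives 20 October 1573 CE.

20 October 1573 CE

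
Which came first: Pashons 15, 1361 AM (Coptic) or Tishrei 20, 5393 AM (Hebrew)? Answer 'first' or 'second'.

second

The two dates have Julian Day Numbers 2322024 and 2317414 respectively.
Since 2317414 < 2322024, the second date comes first.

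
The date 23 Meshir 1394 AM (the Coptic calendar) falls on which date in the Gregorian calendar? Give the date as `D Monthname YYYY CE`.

27 February 1678 CE

Both dates share Julian Day Number 2333995; in the Gregorian calendar that is 27 February 1678 CE.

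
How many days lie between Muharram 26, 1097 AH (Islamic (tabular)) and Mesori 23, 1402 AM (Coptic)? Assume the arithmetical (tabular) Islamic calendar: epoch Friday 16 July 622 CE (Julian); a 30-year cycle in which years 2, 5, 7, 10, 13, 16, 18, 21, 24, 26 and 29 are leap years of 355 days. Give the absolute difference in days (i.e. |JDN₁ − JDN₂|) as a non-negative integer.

246

First date → JDN 2336851; second date → JDN 2337097.
The interval is |2336851 − 2337097| = 246 days.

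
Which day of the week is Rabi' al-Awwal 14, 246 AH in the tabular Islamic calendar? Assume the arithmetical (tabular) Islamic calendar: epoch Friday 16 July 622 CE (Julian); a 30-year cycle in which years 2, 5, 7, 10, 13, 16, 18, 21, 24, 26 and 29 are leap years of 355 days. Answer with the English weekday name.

In the proleptic Gregorian calendar this is 12 June 860 (JDN 2035332).
2035332 ≡ 5 (mod 7); counting from Monday = 0 gives Saturday.

Saturday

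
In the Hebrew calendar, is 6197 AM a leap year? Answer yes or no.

Hebrew year 6197 is year 3 of its 19-year Metonic cycle; leap years are at positions 3, 6, 8, 11, 14, 17, 19, so it is a leap year (13 months).

yes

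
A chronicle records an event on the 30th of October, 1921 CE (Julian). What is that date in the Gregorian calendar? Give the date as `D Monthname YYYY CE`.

12 November 1921 CE

At this point the Julian calendar is 13 days behind the Gregorian.
30 October 1921 Julian + 13 days → 12 November 1921 Gregorian.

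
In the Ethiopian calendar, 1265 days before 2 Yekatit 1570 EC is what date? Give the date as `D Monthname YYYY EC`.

18 Nehase 1566 EC

JDN of 2 Yekatit 1570 EC = 2297449.
2297449 − 1265 = 2296184.
JDN 2296184 in the Ethiopian calendar is 18 Nehase 1566 EC.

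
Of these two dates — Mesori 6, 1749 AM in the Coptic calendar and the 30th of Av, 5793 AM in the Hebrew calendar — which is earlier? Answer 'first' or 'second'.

First date → JDN 2463822; second date → JDN 2463835.
JDN 2463822 < JDN 2463835, so the first date is earlier.

first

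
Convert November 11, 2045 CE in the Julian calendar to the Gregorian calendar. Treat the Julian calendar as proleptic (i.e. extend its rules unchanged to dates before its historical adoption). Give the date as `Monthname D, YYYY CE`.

November 24, 2045 CE

For dates in this range the Gregorian date is 13 days ahead of the Julian.
11 November 2045 Julian + 13 days → 24 November 2045 Gregorian.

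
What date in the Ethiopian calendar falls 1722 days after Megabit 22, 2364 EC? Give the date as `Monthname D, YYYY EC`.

Tahsas 8, 2369 EC

JDN of Megabit 22, 2364 EC = 2587508.
2587508 + 1722 = 2589230.
JDN 2589230 in the Ethiopian calendar is Tahsas 8, 2369 EC.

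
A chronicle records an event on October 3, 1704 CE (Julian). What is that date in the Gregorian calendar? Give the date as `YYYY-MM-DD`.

1704-10-14

The Julian–Gregorian offset here is 11 days (Julian trailing).
3 October 1704 Julian + 11 days → 14 October 1704 Gregorian.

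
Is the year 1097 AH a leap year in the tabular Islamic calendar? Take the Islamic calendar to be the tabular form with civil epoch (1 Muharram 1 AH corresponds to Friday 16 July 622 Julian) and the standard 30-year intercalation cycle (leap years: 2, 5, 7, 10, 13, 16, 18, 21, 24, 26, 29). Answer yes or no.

no

Year 1097 AH is year 17 of its 30-year cycle; leap positions are 2, 5, 7, 10, 13, 16, 18, 21, 24, 26, 29, so it is a common year (354 days).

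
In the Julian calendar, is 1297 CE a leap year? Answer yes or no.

1297 mod 4 = 1, so it is a common year in the Julian calendar.

no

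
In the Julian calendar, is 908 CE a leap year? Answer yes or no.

908 mod 4 = 0, so it is a leap year in the Julian calendar.

yes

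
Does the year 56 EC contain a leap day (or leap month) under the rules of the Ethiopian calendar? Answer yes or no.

56 mod 4 = 0; in the Ethiopian calendar a year is leap when year mod 4 = 3, so it is a common year.

no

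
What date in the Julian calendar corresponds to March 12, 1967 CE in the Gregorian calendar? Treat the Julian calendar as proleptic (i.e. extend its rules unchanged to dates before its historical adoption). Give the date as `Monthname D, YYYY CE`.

The Julian–Gregorian offset here is 13 days (Julian trailing).
12 March 1967 Gregorian − 13 days → 27 February 1967 Julian.

February 27, 1967 CE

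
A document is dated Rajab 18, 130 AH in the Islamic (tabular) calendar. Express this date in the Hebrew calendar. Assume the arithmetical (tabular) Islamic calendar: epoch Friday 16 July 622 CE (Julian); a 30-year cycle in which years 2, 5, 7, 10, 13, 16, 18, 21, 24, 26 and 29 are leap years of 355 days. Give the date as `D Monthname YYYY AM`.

19 Nisan 4508 AM

Julian Day Number of the source date = 1994347.
Converting JDN 1994347 to the Hebrew calendar gives 19 Nisan 4508 AM.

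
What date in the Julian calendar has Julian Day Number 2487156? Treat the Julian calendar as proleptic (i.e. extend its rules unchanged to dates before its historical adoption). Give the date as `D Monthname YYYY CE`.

JDN 2487156 is 1 July 2097 in the Gregorian calendar.
In the Julian calendar that day is 18 June 2097 CE.

18 June 2097 CE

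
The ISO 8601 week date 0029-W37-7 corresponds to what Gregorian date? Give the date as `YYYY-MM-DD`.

0029-09-16

ISO week 1 of 29 is the week containing the first Thursday of 29.
Week 37, day 7 (Sunday) lands on 0029-09-16.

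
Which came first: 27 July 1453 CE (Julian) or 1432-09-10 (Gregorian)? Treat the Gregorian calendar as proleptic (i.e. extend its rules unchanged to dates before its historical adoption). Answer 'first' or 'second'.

second

First date → JDN 2251974; second date → JDN 2244340.
JDN 2244340 < JDN 2251974, so the second date is earlier.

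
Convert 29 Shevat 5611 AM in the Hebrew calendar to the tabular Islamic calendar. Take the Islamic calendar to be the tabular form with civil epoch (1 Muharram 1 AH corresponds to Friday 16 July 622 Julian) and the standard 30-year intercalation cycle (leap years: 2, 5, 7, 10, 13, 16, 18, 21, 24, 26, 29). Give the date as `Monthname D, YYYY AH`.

Both dates share Julian Day Number 2397155; in the tabular Islamic calendar that is 29 Rabi' al-Awwal 1267 AH.

Rabi' al-Awwal 29, 1267 AH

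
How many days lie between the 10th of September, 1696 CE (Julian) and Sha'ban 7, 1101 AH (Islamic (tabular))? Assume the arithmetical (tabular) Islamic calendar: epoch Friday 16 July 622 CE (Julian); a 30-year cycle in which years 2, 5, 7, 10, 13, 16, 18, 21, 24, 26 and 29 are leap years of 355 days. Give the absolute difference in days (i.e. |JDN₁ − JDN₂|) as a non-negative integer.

JDN of the first date = 2340775.
JDN of the second date = 2338456.
|2338456 − 2340775| = 2319.

2319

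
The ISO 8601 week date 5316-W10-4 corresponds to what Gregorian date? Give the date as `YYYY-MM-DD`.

ISO week 1 of 5316 is the week containing the first Thursday of 5316.
Week 10, day 4 (Thursday) lands on 5316-03-05.

5316-03-05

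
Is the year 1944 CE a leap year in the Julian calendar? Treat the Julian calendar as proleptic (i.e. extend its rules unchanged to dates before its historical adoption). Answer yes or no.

1944 mod 4 = 0, so it is a leap year in the Julian calendar.

yes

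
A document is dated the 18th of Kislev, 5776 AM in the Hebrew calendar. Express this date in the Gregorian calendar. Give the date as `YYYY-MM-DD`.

Julian Day Number of the source date = 2457357.
Converting JDN 2457357 to the Gregorian calendar gives 30 November 2015 CE.

2015-11-30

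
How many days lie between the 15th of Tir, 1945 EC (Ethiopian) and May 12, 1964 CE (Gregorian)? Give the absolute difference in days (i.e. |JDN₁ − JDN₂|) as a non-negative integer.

JDN of the first date = 2434401.
JDN of the second date = 2438528.
|2438528 − 2434401| = 4127.

4127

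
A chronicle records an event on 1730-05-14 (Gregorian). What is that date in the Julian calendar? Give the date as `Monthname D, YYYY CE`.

For dates in this range the Gregorian date is 11 days ahead of the Julian.
14 May 1730 Gregorian − 11 days → 3 May 1730 Julian.

May 3, 1730 CE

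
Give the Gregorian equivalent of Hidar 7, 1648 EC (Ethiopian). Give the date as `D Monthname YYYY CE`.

Both dates share Julian Day Number 2325854; in the Gregorian calendar that is 14 November 1655 CE.

14 November 1655 CE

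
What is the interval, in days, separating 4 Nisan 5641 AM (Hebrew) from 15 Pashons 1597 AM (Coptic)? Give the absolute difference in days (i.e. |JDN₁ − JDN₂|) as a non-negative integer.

49

JDN of the first date = 2408174.
JDN of the second date = 2408223.
|2408223 − 2408174| = 49.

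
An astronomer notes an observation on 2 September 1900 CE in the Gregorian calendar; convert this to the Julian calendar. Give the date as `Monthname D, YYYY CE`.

For dates in this range the Gregorian date is 13 days ahead of the Julian.
2 September 1900 Gregorian − 13 days → 20 August 1900 Julian.

August 20, 1900 CE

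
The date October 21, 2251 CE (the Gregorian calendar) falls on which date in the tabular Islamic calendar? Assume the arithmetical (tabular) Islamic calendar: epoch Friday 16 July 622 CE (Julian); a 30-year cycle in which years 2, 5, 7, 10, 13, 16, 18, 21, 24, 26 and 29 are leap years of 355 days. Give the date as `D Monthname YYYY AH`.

Julian Day Number of the source date = 2543514.
Converting JDN 2543514 to the tabular Islamic calendar gives 4 Rabi' al-Thani 1680 AH.

4 Rabi' al-Thani 1680 AH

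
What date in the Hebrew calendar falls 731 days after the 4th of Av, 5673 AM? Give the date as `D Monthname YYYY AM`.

The starting date is JDN 2419987; 2419987 + 731 = 2420718.
JDN 2420718 corresponds to 28 Av 5675 AM.

28 Av 5675 AM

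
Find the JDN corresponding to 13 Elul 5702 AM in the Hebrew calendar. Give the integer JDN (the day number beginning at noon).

In the Gregorian calendar the same day is 26 August 1942.
JDN 2299161 is 15 October 1582 CE (Gregorian); the target day is +131437 days from there, so JDN = 2430598.

2430598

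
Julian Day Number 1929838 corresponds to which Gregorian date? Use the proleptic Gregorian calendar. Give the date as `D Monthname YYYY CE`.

13 August 571 CE

JDN 2451545 is 1 Jan 2000; 1929838 is −521707 days from there.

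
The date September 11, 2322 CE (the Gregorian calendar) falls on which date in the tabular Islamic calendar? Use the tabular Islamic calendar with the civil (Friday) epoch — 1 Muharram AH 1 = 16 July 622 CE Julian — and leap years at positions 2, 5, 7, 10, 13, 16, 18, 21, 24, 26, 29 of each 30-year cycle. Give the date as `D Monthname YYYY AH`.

Julian Day Number of the source date = 2569406.
Converting JDN 2569406 to the tabular Islamic calendar gives 28 Rabi' al-Thani 1753 AH.

28 Rabi' al-Thani 1753 AH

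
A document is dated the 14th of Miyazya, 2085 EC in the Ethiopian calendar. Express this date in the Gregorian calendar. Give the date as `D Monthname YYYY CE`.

Julian Day Number of the source date = 2485625.
Converting JDN 2485625 to the Gregorian calendar gives 22 April 2093 CE.

22 April 2093 CE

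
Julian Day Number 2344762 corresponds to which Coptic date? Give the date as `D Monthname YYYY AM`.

JDN 2344762 is 22 August 1707 in the Gregorian calendar.
In the Coptic calendar that day is 18 Mesori 1423 AM.

18 Mesori 1423 AM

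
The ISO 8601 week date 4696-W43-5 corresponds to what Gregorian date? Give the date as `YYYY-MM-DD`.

ISO week 1 of 4696 is the week containing the first Thursday of 4696.
Week 43, day 5 (Friday) lands on 4696-10-23.

4696-10-23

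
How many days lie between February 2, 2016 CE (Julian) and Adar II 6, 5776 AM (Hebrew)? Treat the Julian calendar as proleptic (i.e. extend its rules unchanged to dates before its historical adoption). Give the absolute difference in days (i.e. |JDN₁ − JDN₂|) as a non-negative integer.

JDN of the first date = 2457434.
JDN of the second date = 2457464.
|2457464 − 2457434| = 30.

30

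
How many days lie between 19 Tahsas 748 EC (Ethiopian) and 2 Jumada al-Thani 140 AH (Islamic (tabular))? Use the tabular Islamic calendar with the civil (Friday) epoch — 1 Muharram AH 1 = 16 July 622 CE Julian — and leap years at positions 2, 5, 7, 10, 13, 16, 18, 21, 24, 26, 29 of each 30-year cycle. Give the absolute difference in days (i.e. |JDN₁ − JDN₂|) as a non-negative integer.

675

First date → JDN 1997171; second date → JDN 1997846.
The interval is |1997171 − 1997846| = 675 days.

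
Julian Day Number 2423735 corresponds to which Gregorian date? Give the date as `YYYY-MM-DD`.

1923-11-11

JDN 2451545 is 1 Jan 2000; 2423735 is −27810 days from there.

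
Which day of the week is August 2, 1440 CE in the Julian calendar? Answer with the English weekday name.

Tuesday

This is JDN 2247232 (11 August 1440 Gregorian).
2247232 ≡ 1 (mod 7); counting from Monday = 0 gives Tuesday.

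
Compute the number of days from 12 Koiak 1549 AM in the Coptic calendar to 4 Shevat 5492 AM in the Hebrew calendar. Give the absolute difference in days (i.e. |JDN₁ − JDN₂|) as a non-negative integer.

36848

First date → JDN 2390538; second date → JDN 2353690.
The interval is |2390538 − 2353690| = 36848 days.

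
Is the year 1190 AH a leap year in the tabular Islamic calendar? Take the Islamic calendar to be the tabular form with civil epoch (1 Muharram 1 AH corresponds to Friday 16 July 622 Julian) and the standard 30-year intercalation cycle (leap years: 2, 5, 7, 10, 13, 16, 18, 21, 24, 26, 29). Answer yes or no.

no

Year 1190 AH is year 20 of its 30-year cycle; leap positions are 2, 5, 7, 10, 13, 16, 18, 21, 24, 26, 29, so it is a common year (354 days).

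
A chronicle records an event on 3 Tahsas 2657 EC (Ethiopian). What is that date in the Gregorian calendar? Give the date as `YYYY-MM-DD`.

Julian Day Number of the source date = 2694417.
Converting JDN 2694417 to the Gregorian calendar gives 17 December 2664 CE.

2664-12-17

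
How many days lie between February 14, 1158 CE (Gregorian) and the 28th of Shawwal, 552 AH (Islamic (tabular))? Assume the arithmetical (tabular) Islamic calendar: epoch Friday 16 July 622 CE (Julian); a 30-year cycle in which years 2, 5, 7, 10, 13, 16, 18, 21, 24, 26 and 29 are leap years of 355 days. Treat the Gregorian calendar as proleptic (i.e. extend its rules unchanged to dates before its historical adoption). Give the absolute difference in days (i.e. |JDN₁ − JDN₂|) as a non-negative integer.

66

First date → JDN 2144055; second date → JDN 2143989.
The interval is |2144055 − 2143989| = 66 days.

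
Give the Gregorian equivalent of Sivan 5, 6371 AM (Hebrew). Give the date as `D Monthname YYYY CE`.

Julian Day Number of the source date = 2674866.
Converting JDN 2674866 to the Gregorian calendar gives 8 June 2611 CE.

8 June 2611 CE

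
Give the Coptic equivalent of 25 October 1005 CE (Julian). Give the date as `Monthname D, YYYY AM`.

Paopi 28, 722 AM

Both dates share Julian Day Number 2088432; in the Coptic calendar that is 28 Paopi 722 AM.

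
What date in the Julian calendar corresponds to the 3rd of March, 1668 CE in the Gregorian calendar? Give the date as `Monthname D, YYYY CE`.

At this point the Julian calendar is 10 days behind the Gregorian.
3 March 1668 Gregorian − 10 days → 22 February 1668 Julian.

February 22, 1668 CE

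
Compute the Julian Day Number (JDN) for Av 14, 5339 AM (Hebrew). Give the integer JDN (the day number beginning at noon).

In the proleptic Gregorian calendar the same day is 16 August 1579.
JDN 2400001 is 17 November 1858 CE (Gregorian), MJD 0; the target day is −101996 days from there, so JDN = 2298005.

2298005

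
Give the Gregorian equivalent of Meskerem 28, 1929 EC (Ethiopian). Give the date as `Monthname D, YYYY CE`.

October 8, 1936 CE

Julian Day Number of the source date = 2428450.
Converting JDN 2428450 to the Gregorian calendar gives 8 October 1936 CE.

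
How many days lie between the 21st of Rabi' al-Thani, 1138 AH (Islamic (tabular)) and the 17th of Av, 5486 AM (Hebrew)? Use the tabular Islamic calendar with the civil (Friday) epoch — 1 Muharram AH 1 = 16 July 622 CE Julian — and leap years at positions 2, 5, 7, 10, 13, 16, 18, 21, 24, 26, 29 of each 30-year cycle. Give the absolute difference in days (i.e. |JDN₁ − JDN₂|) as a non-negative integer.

First date → JDN 2351464; second date → JDN 2351694.
The interval is |2351464 − 2351694| = 230 days.

230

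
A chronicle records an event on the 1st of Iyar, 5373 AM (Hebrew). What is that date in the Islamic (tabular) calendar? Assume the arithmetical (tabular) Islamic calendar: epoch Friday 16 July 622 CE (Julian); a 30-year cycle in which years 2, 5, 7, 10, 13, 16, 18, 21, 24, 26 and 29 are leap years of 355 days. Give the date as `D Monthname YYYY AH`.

The source date corresponds to 22 April 1613 in the Gregorian calendar (JDN 2310308).
That day falls on 2 Rabi' al-Awwal 1022 AH in the tabular Islamic calendar.

2 Rabi' al-Awwal 1022 AH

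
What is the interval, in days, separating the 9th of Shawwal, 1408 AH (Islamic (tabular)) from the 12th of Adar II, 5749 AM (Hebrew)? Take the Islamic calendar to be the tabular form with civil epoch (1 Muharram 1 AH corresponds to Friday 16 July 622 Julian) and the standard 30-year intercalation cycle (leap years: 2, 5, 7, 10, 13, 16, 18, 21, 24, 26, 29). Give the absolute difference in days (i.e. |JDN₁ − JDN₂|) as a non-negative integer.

297

JDN of the first date = 2447308.
JDN of the second date = 2447605.
|2447605 − 2447308| = 297.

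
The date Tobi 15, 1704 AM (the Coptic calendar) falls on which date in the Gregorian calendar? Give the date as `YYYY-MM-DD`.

1988-01-24

Both dates share Julian Day Number 2447185; in the Gregorian calendar that is 24 January 1988 CE.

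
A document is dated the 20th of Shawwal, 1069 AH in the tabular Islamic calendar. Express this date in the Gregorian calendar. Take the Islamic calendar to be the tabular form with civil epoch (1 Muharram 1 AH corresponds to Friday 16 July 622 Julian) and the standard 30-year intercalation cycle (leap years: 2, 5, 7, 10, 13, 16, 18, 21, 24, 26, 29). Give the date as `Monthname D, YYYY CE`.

Julian Day Number of the source date = 2327189.
Converting JDN 2327189 to the Gregorian calendar gives 11 July 1659 CE.

July 11, 1659 CE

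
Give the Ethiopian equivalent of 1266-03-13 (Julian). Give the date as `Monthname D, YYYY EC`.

Megabit 17, 1258 EC

Both dates share Julian Day Number 2183536; in the Ethiopian calendar that is 17 Megabit 1258 EC.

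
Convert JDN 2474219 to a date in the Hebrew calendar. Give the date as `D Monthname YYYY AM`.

The Gregorian equivalent of JDN 2474219 is 29 January 2062.
In the Hebrew calendar that day is 18 Shevat 5822 AM.

18 Shevat 5822 AM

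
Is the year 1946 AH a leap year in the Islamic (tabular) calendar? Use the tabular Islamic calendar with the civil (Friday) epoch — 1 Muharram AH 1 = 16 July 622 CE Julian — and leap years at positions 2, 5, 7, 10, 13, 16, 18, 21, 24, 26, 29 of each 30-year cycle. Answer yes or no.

Year 1946 AH is year 26 of its 30-year cycle; leap positions are 2, 5, 7, 10, 13, 16, 18, 21, 24, 26, 29, so it is a leap year (355 days).

yes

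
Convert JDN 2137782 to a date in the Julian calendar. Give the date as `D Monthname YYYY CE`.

JDN 2137782 is 12 December 1140 in the proleptic Gregorian calendar.
In the Julian calendar that day is 5 December 1140 CE.

5 December 1140 CE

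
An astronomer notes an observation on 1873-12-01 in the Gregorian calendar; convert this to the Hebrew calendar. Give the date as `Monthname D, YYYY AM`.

Kislev 11, 5634 AM

Both dates share Julian Day Number 2405494; in the Hebrew calendar that is 11 Kislev 5634 AM.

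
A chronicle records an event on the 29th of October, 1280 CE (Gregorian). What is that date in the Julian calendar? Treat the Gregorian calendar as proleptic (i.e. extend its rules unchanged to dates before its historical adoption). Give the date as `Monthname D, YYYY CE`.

The Julian–Gregorian offset here is 7 days (Julian trailing).
29 October 1280 Gregorian − 7 days → 22 October 1280 Julian.

October 22, 1280 CE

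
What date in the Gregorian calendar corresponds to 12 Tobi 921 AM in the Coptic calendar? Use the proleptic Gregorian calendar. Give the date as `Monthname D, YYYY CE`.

January 14, 1205 CE

Both dates share Julian Day Number 2161191; in the Gregorian calendar that is 14 January 1205 CE.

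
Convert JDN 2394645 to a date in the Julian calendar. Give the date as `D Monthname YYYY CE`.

JDN 2394645 is 19 March 1844 in the Gregorian calendar.
In the Julian calendar that day is 7 March 1844 CE.

7 March 1844 CE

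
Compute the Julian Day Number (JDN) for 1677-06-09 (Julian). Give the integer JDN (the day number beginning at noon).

Equivalently 19 June 1677 (Gregorian).
JDN 2299161 is 15 October 1582 CE (Gregorian); the target day is +34581 days from there, so JDN = 2333742.

2333742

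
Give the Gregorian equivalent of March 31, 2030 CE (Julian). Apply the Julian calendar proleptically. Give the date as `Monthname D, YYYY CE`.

At this point the Julian calendar is 13 days behind the Gregorian.
31 March 2030 Julian + 13 days → 13 April 2030 Gregorian.

April 13, 2030 CE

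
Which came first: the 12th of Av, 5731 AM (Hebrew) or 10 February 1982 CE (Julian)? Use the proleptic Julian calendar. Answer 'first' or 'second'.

first

The two dates have Julian Day Numbers 2441167 and 2445024 respectively.
Since 2441167 < 2445024, the first date comes first.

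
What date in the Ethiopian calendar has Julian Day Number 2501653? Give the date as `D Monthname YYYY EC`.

The Gregorian equivalent of JDN 2501653 is 11 March 2137.
In the Ethiopian calendar that day is 1 Megabit 2129 EC.

1 Megabit 2129 EC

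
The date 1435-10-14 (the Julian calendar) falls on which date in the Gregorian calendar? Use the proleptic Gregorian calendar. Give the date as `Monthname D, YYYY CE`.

October 23, 1435 CE

For dates in this range the Gregorian date is 9 days ahead of the Julian.
14 October 1435 Julian + 9 days → 23 October 1435 Gregorian.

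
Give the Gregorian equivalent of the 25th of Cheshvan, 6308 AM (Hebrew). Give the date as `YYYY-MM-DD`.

Both dates share Julian Day Number 2651645; in the Gregorian calendar that is 9 November 2547 CE.

2547-11-09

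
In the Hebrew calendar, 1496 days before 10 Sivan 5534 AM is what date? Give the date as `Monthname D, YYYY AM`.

Nisan 20, 5530 AM

Counting 1496 days back from JDN 2369140 reaches JDN 2367644, which is Nisan 20, 5530 AM.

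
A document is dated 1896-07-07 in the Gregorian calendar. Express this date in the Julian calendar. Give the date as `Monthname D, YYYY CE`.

June 25, 1896 CE

For dates in this range the Gregorian date is 12 days ahead of the Julian.
7 July 1896 Gregorian − 12 days → 25 June 1896 Julian.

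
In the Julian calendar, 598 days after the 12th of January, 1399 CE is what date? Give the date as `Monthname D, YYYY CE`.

The starting date is JDN 2232054; 2232054 + 598 = 2232652.
JDN 2232652 corresponds to September 1, 1400 CE.

September 1, 1400 CE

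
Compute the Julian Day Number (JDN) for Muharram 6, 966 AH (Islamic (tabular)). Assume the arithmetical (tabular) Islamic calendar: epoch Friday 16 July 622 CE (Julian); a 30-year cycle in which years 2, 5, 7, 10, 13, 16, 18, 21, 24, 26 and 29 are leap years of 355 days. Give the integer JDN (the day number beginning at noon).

2290409

In the proleptic Gregorian calendar the same day is 29 October 1558.
JDN 2400001 is 17 November 1858 CE (Gregorian), MJD 0; the target day is −109592 days from there, so JDN = 2290409.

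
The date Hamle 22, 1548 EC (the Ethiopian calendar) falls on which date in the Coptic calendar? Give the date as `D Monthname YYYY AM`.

22 Epip 1272 AM

The source date corresponds to 26 July 1556 in the proleptic Gregorian calendar (JDN 2289584).
That day falls on 22 Epip 1272 AM in the Coptic calendar.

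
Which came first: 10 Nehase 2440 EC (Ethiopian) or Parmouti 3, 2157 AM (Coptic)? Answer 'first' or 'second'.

The two dates have Julian Day Numbers 2615405 and 2612721 respectively.
Since 2612721 < 2615405, the second date comes first.

second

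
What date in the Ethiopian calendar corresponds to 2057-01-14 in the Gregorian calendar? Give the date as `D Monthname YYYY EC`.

Julian Day Number of the source date = 2472378.
Converting JDN 2472378 to the Ethiopian calendar gives 6 Tir 2049 EC.

6 Tir 2049 EC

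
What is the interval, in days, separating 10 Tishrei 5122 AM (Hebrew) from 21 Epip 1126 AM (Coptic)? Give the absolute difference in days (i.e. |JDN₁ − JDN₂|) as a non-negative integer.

JDN of the first date = 2218417.
JDN of the second date = 2236256.
|2236256 − 2218417| = 17839.

17839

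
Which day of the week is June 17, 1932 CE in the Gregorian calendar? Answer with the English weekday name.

Friday

Since JDN mod 7 = 4 (0 = Monday), the day is Friday.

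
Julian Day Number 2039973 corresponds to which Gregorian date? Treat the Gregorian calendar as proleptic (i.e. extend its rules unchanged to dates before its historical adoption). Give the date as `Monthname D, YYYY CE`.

February 25, 873 CE

JDN 2451545 is 1 Jan 2000; 2039973 is −411572 days from there.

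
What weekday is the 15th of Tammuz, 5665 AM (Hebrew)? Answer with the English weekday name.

Tuesday

Equivalently 18 July 1905 Gregorian, JDN 2417045.
2417045 ≡ 1 (mod 7); counting from Monday = 0 gives Tuesday.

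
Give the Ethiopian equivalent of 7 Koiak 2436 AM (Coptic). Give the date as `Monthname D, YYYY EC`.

Tahsas 7, 2712 EC

Julian Day Number of the source date = 2714510.
Converting JDN 2714510 to the Ethiopian calendar gives 7 Tahsas 2712 EC.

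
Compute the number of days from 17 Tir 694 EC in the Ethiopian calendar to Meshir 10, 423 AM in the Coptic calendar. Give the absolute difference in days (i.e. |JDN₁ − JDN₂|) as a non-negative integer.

JDN of the first date = 1977475.
JDN of the second date = 1979324.
|1979324 − 1977475| = 1849.

1849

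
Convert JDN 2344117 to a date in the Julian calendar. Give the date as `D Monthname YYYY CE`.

4 November 1705 CE

JDN 2344117 is 15 November 1705 in the Gregorian calendar.
In the Julian calendar that day is 4 November 1705 CE.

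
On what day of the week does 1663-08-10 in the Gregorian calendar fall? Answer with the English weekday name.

Friday

JDN 2328680 mod 7 = 4, and JDN 0 was a Monday, so this is a Friday.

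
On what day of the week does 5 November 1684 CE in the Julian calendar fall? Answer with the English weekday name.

This is JDN 2336448 (15 November 1684 Gregorian).
JDN 2336448 mod 7 = 2, and JDN 0 was a Monday, so this is a Wednesday.

Wednesday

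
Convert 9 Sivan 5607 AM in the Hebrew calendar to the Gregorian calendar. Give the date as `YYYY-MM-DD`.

Julian Day Number of the source date = 2395806.
Converting JDN 2395806 to the Gregorian calendar gives 24 May 1847 CE.

1847-05-24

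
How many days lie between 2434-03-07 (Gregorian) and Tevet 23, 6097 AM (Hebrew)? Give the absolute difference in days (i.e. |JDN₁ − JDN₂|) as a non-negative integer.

35498

JDN of the first date = 2610126.
JDN of the second date = 2574628.
|2574628 − 2610126| = 35498.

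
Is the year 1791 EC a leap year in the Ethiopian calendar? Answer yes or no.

1791 mod 4 = 3; in the Ethiopian calendar a year is leap when year mod 4 = 3, so it is a leap year.

yes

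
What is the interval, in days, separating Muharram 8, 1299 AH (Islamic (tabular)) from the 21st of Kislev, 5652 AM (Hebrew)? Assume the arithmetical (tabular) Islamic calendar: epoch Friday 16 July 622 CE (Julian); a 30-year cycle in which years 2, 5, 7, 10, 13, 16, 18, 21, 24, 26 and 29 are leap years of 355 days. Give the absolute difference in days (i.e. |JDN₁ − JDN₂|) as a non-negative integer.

First date → JDN 2408415; second date → JDN 2412089.
The interval is |2408415 − 2412089| = 3674 days.

3674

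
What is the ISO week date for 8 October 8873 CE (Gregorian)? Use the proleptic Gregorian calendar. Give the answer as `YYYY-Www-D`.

8873-W40-7

The weekday is Sunday (ISO weekday 7).
That Sunday belongs to ISO week 40 of ISO year 8873.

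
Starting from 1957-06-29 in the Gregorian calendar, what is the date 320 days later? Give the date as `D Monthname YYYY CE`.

Counting 320 days forward from JDN 2436019 reaches JDN 2436339, which is 15 May 1958 CE.

15 May 1958 CE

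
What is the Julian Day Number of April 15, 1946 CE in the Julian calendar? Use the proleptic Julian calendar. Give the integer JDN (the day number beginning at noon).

2431939

Equivalently 28 April 1946 (Gregorian).
JDN 2451545 is 1 January 2000 CE (Gregorian); the target day is −19606 days from there, so JDN = 2431939.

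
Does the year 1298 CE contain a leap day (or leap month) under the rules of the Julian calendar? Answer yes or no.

1298 mod 4 = 2, so it is a common year in the Julian calendar.

no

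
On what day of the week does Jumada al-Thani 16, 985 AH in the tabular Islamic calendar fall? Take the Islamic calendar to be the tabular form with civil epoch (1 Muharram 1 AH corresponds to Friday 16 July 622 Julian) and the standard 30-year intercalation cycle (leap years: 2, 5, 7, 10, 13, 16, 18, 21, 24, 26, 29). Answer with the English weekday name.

Saturday

Equivalently 10 September 1577 Gregorian, JDN 2297300.
JDN 2297300 mod 7 = 5, and JDN 0 was a Monday, so this is a Saturday.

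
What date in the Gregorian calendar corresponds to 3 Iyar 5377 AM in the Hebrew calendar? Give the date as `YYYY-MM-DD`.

1617-05-08

Both dates share Julian Day Number 2311785; in the Gregorian calendar that is 8 May 1617 CE.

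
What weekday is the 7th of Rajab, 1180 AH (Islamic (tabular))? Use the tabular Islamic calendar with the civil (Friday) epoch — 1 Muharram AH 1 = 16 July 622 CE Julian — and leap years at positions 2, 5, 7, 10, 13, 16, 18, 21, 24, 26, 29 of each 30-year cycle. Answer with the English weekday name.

In the Gregorian calendar this is 9 December 1766 (JDN 2366421).
Since JDN mod 7 = 1 (0 = Monday), the day is Tuesday.

Tuesday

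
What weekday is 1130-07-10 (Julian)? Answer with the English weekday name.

Equivalently 17 July 1130 Gregorian, JDN 2133981.
2133981 ≡ 3 (mod 7); counting from Monday = 0 gives Thursday.

Thursday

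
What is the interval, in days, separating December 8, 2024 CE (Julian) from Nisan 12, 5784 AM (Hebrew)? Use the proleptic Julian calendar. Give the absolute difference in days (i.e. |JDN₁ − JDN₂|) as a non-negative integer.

245

First date → JDN 2460666; second date → JDN 2460421.
The interval is |2460666 − 2460421| = 245 days.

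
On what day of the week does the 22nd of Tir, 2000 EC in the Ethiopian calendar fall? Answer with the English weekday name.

This is JDN 2454497 (31 January 2008 Gregorian).
Since JDN mod 7 = 3 (0 = Monday), the day is Thursday.

Thursday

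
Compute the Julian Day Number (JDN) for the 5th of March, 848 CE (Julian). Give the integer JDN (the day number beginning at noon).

In the proleptic Gregorian calendar the same day is 9 March 848.
JDN 2299161 is 15 October 1582 CE (Gregorian); the target day is −268307 days from there, so JDN = 2030854.

2030854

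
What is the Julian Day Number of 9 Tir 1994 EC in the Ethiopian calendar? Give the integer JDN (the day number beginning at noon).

2452292

In the Gregorian calendar the same day is 17 January 2002.
JDN 2451545 is 1 January 2000 CE (Gregorian); the target day is +747 days from there, so JDN = 2452292.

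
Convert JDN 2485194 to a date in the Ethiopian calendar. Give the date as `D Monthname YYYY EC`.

The Gregorian equivalent of JDN 2485194 is 16 February 2092.
In the Ethiopian calendar that day is 8 Yekatit 2084 EC.

8 Yekatit 2084 EC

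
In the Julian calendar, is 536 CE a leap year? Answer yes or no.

536 mod 4 = 0, so it is a leap year in the Julian calendar.

yes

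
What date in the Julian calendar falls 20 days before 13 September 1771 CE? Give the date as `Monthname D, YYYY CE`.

Counting 20 days back from JDN 2368171 reaches JDN 2368151, which is August 24, 1771 CE.

August 24, 1771 CE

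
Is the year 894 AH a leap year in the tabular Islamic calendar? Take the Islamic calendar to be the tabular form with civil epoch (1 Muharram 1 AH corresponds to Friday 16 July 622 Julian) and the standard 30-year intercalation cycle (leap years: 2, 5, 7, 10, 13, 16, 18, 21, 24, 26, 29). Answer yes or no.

yes

Year 894 AH is year 24 of its 30-year cycle; leap positions are 2, 5, 7, 10, 13, 16, 18, 21, 24, 26, 29, so it is a leap year (355 days).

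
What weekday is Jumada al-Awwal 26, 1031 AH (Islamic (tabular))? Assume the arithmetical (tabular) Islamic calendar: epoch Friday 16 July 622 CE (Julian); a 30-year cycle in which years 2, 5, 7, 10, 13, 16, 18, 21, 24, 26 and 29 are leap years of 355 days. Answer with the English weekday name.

Friday

In the Gregorian calendar this is 8 April 1622 (JDN 2313581).
Since JDN mod 7 = 4 (0 = Monday), the day is Friday.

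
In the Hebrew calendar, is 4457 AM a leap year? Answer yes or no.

yes

Hebrew year 4457 is year 11 of its 19-year Metonic cycle; leap years are at positions 3, 6, 8, 11, 14, 17, 19, so it is a leap year (13 months).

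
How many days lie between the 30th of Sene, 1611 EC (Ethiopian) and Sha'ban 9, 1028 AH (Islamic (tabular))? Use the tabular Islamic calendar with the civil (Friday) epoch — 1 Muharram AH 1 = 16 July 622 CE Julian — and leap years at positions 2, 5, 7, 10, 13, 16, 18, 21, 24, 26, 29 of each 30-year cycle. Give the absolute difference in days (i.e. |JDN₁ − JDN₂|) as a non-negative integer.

18

First date → JDN 2312572; second date → JDN 2312590.
The interval is |2312572 − 2312590| = 18 days.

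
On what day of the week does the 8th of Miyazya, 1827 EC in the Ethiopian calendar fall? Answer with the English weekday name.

Wednesday

Equivalently 15 April 1835 Gregorian, JDN 2391384.
Since JDN mod 7 = 2 (0 = Monday), the day is Wednesday.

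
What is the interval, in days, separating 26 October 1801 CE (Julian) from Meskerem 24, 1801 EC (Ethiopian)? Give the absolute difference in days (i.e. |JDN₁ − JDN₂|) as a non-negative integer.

JDN of the first date = 2379172.
JDN of the second date = 2381694.
|2381694 − 2379172| = 2522.

2522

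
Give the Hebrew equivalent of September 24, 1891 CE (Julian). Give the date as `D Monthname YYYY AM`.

4 Tishrei 5652 AM

The source date corresponds to 6 October 1891 in the Gregorian calendar (JDN 2412012).
That day falls on 4 Tishrei 5652 AM in the Hebrew calendar.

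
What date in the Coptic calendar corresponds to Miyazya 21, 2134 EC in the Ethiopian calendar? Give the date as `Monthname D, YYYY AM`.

Parmouti 21, 1858 AM

Both dates share Julian Day Number 2503529; in the Coptic calendar that is 21 Parmouti 1858 AM.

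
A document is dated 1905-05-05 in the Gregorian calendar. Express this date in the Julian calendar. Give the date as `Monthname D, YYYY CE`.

The Julian–Gregorian offset here is 13 days (Julian trailing).
5 May 1905 Gregorian − 13 days → 22 April 1905 Julian.

April 22, 1905 CE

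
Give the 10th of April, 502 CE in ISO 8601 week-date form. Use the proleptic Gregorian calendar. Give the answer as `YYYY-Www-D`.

0502-W15-1

The weekday is Monday (ISO weekday 1).
That Monday belongs to ISO week 15 of ISO year 502.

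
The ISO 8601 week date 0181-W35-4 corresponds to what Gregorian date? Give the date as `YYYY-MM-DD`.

0181-08-30

ISO week 1 of 181 is the week containing the first Thursday of 181.
Week 35, day 4 (Thursday) lands on 0181-08-30.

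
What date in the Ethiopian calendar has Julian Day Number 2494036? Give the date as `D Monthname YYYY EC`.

24 Miyazya 2108 EC

The Gregorian equivalent of JDN 2494036 is 3 May 2116.
In the Ethiopian calendar that day is 24 Miyazya 2108 EC.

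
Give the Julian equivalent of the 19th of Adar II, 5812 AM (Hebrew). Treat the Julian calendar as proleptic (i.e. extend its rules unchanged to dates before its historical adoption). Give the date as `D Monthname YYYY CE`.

7 March 2052 CE

Julian Day Number of the source date = 2470617.
Converting JDN 2470617 to the Julian calendar gives 7 March 2052 CE.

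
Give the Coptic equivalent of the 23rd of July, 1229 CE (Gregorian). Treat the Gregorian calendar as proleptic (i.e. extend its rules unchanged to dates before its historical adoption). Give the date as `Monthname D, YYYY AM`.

Julian Day Number of the source date = 2170147.
Converting JDN 2170147 to the Coptic calendar gives 22 Epip 945 AM.

Epip 22, 945 AM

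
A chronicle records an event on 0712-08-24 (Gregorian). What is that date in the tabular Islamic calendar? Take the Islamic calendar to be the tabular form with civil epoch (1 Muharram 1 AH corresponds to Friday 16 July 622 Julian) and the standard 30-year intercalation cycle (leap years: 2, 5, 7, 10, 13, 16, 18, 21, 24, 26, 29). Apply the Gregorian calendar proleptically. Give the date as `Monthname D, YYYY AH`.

Both dates share Julian Day Number 1981348; in the tabular Islamic calendar that is 12 Dhu al-Qa'dah 93 AH.

Dhu al-Qa'dah 12, 93 AH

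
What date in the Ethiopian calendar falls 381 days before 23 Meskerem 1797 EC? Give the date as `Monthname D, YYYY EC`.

Meskerem 7, 1796 EC

Counting 381 days back from JDN 2380232 reaches JDN 2379851, which is Meskerem 7, 1796 EC.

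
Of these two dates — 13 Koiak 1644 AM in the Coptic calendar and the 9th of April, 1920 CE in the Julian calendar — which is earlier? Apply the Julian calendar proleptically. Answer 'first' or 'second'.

The two dates have Julian Day Numbers 2425238 and 2422437 respectively.
Since 2422437 < 2425238, the second date comes first.

second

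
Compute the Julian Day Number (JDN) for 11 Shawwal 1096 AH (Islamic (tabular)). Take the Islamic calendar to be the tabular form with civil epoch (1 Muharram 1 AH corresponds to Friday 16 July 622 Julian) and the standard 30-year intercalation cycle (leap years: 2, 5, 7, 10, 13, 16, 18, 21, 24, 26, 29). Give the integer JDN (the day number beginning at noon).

Equivalently 10 September 1685 (Gregorian).
JDN 2299161 is 15 October 1582 CE (Gregorian); the target day is +37586 days from there, so JDN = 2336747.

2336747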